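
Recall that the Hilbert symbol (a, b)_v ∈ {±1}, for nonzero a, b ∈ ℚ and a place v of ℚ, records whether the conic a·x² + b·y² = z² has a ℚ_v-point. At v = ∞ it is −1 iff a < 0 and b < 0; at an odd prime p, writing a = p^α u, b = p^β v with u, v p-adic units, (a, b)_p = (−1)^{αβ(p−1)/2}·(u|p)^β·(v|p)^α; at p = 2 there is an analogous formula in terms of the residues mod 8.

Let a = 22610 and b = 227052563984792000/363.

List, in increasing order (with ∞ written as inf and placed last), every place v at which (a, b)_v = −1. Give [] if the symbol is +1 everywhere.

[2, 3, 7, 17]

(a, b) ≡ (22610, 1365) mod (ℚ^×)²; places V = {2, 3, 5, 7, 11, 13, 17, 19, ∞}.
(a,b)_∞: sgn(22610)=+, sgn(1365)=+, so +1.
(a,b)_3: α=0, u≡2; β=-1, v≡2 (mod 3); (2|3)=-1, (2|3)=-1; sign (−1)^0·-1^-1·-1^0 = -1.
(a,b)_2: α=1, β=6; u≡1, v≡5 (mod 8); ε(u)ε(v)=0·0, αω(v)=1·1, βω(u)=6·0; sum ≡ 1  ⇒  -1.
(a,b)_5: α=1, u≡2; β=3, v≡2 (mod 5); (2|5)=-1, (2|5)=-1; sign (−1)^0·-1^3·-1^1 = +1.
(a,b)_13: α=0, u≡3; β=3, v≡1 (mod 13); (3|13)=+1, (1|13)=+1; sign (−1)^0·+1^3·+1^0 = +1.
(a,b)_17: α=1, u≡4; β=2, v≡14 (mod 17); (4|17)=+1, (14|17)=-1; sign (−1)^0·+1^2·-1^1 = -1.
(a,b)_7: α=1, u≡3; β=3, v≡3 (mod 7); (3|7)=-1, (3|7)=-1; sign (−1)^1·-1^3·-1^1 = -1.
(a,b)_11: α=0, u≡5; β=-2, v≡5 (mod 11); (5|11)=+1, (5|11)=+1; sign (−1)^0·+1^-2·+1^0 = +1.
(a,b)_19: α=1, u≡12; β=4, v≡5 (mod 19); (12|19)=-1, (5|19)=+1; sign (−1)^0·-1^4·+1^1 = +1.
Ram(22610, 1365) = {2, 3, 7, 17}; no ℚ_2-point on the conic.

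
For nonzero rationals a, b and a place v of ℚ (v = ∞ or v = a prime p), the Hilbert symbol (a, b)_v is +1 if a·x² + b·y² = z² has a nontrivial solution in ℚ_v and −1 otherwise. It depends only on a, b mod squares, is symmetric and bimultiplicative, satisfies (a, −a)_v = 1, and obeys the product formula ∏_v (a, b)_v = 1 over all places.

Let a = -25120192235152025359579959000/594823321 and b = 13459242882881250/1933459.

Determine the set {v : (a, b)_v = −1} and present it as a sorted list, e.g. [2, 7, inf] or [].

[7, 17]

(a, b) ≡ (-41990, 3990) mod (ℚ^×)²; places V = {2, 3, 5, 7, 11, 13, 17, 19, 23, 29, ∞}.
(a,b)_7: α=6, u≡6; β=3, v≡3 (mod 7); (6|7)=-1, (3|7)=-1; sign (−1)^0·-1^3·-1^6 = -1.
(a,b)_∞: sgn(-41990)=−, sgn(3990)=+, so +1.
(a,b)_2: α=3, β=1; u≡5, v≡3 (mod 8); ε(u)ε(v)=0·1, αω(v)=3·1, βω(u)=1·1; sum ≡ 0  ⇒  +1.
(a,b)_17: α=5, u≡12; β=2, v≡12 (mod 17); (12|17)=-1, (12|17)=-1; sign (−1)^0·-1^2·-1^5 = -1.
(a,b)_29: α=-6, u≡12; β=-2, v≡12 (mod 29); (12|29)=-1, (12|29)=-1; sign (−1)^0·-1^-2·-1^-6 = +1.
(a,b)_13: α=5, u≡7; β=2, v≡1 (mod 13); (7|13)=-1, (1|13)=+1; sign (−1)^0·-1^2·+1^5 = +1.
(a,b)_23: α=0, u≡8; β=2, v≡17 (mod 23); (8|23)=+1, (17|23)=-1; sign (−1)^0·+1^2·-1^0 = +1.
(a,b)_19: α=3, u≡2; β=-1, v≡6 (mod 19); (2|19)=-1, (6|19)=+1; sign (−1)^1·-1^-1·+1^3 = +1.
(a,b)_11: α=0, u≡6; β=-2, v≡10 (mod 11); (6|11)=-1, (10|11)=-1; sign (−1)^0·-1^-2·-1^0 = +1.
(a,b)_5: α=3, u≡3; β=5, v≡3 (mod 5); (3|5)=-1, (3|5)=-1; sign (−1)^0·-1^5·-1^3 = +1.
(a,b)_3: α=10, u≡1; β=5, v≡1 (mod 3); (1|3)=+1, (1|3)=+1; sign (−1)^0·+1^5·+1^10 = +1.
Ram(-41990, 3990) = {7, 17}; no ℚ_7-point on the conic.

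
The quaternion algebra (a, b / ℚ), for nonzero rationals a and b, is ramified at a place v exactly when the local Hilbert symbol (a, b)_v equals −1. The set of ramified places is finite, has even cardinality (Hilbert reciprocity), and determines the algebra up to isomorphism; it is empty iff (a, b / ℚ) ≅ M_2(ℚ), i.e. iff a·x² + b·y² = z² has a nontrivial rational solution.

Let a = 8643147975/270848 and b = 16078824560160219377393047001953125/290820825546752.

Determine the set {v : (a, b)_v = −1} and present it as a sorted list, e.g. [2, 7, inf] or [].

Mod squares: a ≡ 12958, b ≡ 14586. Check v ∈ {∞, 2, 3, 5, 7, 11, 13, 17, 19, 23, 31}.
v=5: a=5^2·(≡3), b=5^10·(≡4) mod 5; (3|5)=-1, (4|5)=+1; (−1)^{2·10·2}·(-1)^10·(+1)^2 = +1.
v=19: a=19^1·(≡1), b=19^4·(≡18) mod 19; (1|19)=+1, (18|19)=-1; (−1)^{1·4·9}·(+1)^4·(-1)^1 = -1.
v=3: a=3^2·(≡1), b=3^3·(≡2) mod 3; (1|3)=+1, (2|3)=-1; (−1)^{2·3·1}·(+1)^3·(-1)^2 = +1.
v=∞: 12958 > 0 and 14586 > 0  ⇒  (a,b)_∞ = +1.
v=31: a=31^1·(≡15), b=31^4·(≡18) mod 31; (15|31)=-1, (18|31)=+1; (−1)^{1·4·15}·(-1)^4·(+1)^1 = +1.
v=7: a=7^2·(≡2), b=7^6·(≡6) mod 7; (2|7)=+1, (6|7)=-1; (−1)^{2·6·3}·(+1)^6·(-1)^2 = +1.
v=13: a=13^0·(≡12), b=13^1·(≡1) mod 13; (12|13)=+1, (1|13)=+1; (−1)^{0·1·6}·(+1)^1·(+1)^0 = +1.
v=17: a=17^0·(≡9), b=17^1·(≡16) mod 17; (9|17)=+1, (16|17)=+1; (−1)^{0·1·8}·(+1)^1·(+1)^0 = +1.
v=23: a=23^-2·(≡13), b=23^-2·(≡12) mod 23; (13|23)=+1, (12|23)=+1; (−1)^{-2·-2·11}·(+1)^-2·(+1)^-2 = +1.
v=2: v_2(a)=-9, v_2(b)=-39; units ≡ 7, 5 (mod 8); ε·ε+αω+βω = 1·0+-9·1+-39·0 ≡ 1  ⇒  (a,b)_2 = -1.
v=11: a=11^3·(≡3), b=11^7·(≡8) mod 11; (3|11)=+1, (8|11)=-1; (−1)^{3·7·5}·(+1)^7·(-1)^3 = +1.
(12958, 14586 / ℚ) ramifies at {2, 19}: a division algebra.

[2, 19]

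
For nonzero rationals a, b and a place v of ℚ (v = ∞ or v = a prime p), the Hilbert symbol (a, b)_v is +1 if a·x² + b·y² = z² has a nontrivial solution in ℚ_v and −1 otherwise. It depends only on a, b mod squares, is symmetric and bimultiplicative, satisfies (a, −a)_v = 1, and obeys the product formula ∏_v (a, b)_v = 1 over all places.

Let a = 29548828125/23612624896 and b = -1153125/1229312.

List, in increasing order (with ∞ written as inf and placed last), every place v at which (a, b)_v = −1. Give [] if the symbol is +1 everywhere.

[2, 5]

Mod squares: a ≡ 5, b ≡ -410. Check v ∈ {∞, 2, 3, 5, 7, 41}.
v=5: a=5^9·(≡4), b=5^5·(≡3) mod 5; (4|5)=+1, (3|5)=-1; (−1)^{9·5·2}·(+1)^5·(-1)^9 = -1.
v=2: v_2(a)=-12, v_2(b)=-9; units ≡ 5, 3 (mod 8); ε·ε+αω+βω = 0·1+-12·1+-9·1 ≡ 1  ⇒  (a,b)_2 = -1.
v=∞: 5 > 0 and -410 < 0  ⇒  (a,b)_∞ = +1.
v=3: a=3^2·(≡2), b=3^2·(≡1) mod 3; (2|3)=-1, (1|3)=+1; (−1)^{2·2·1}·(-1)^2·(+1)^2 = +1.
v=41: a=41^2·(≡25), b=41^1·(≡32) mod 41; (25|41)=+1, (32|41)=+1; (−1)^{2·1·20}·(+1)^1·(+1)^2 = +1.
v=7: a=7^-8·(≡5), b=7^-4·(≡6) mod 7; (5|7)=-1, (6|7)=-1; (−1)^{-8·-4·3}·(-1)^-4·(-1)^-8 = +1.
(5, -410 / ℚ) ramifies at {2, 5}: a division algebra.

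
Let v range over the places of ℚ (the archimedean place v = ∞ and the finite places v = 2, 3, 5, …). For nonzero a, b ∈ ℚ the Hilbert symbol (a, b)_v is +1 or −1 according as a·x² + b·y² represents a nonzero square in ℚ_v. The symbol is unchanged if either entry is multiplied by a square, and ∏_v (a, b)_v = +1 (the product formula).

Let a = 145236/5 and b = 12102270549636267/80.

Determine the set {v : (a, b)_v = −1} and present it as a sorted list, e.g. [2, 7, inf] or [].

Mod squares: a ≡ 3705, b ≡ 3135. Check v ∈ {∞, 2, 3, 5, 7, 11, 13, 19}.
v=3: a=3^1·(≡2), b=3^3·(≡1) mod 3; (2|3)=-1, (1|3)=+1; (−1)^{1·3·1}·(-1)^3·(+1)^1 = +1.
v=7: a=7^2·(≡2), b=7^4·(≡3) mod 7; (2|7)=+1, (3|7)=-1; (−1)^{2·4·3}·(+1)^4·(-1)^2 = +1.
v=13: a=13^1·(≡1), b=13^2·(≡5) mod 13; (1|13)=+1, (5|13)=-1; (−1)^{1·2·6}·(+1)^2·(-1)^1 = -1.
v=11: a=11^0·(≡5), b=11^5·(≡10) mod 11; (5|11)=+1, (10|11)=-1; (−1)^{0·5·5}·(+1)^5·(-1)^0 = +1.
v=5: a=5^-1·(≡1), b=5^-1·(≡2) mod 5; (1|5)=+1, (2|5)=-1; (−1)^{-1·-1·2}·(+1)^-1·(-1)^-1 = -1.
v=∞: 3705 > 0 and 3135 > 0  ⇒  (a,b)_∞ = +1.
v=19: a=19^1·(≡5), b=19^3·(≡13) mod 19; (5|19)=+1, (13|19)=-1; (−1)^{1·3·9}·(+1)^3·(-1)^1 = +1.
v=2: v_2(a)=2, v_2(b)=-4; units ≡ 1, 7 (mod 8); ε·ε+αω+βω = 0·1+2·0+-4·0 ≡ 0  ⇒  (a,b)_2 = +1.
Ram(3705, 3135) = {5, 13}; no ℚ_5-point on the conic.

[5, 13]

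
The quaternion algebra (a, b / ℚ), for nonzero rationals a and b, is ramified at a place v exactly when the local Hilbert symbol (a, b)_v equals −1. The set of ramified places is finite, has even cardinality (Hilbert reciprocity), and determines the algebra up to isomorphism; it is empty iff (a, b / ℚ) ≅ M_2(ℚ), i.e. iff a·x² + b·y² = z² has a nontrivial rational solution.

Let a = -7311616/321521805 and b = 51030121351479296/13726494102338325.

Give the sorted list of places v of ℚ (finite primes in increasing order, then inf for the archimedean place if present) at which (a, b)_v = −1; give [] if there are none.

[2, 5, 11, 13]

Mod squares: a ≡ -5, b ≡ 2002. Check v ∈ {∞, 2, 3, 5, 7, 11, 13, 37}.
v=13: a=13^4·(≡8), b=13^5·(≡6) mod 13; (8|13)=-1, (6|13)=-1; (−1)^{4·5·6}·(-1)^5·(-1)^4 = -1.
v=3: a=3^-12·(≡1), b=3^-16·(≡1) mod 3; (1|3)=+1, (1|3)=+1; (−1)^{-12·-16·1}·(+1)^-16·(+1)^-12 = +1.
v=7: a=7^0·(≡1), b=7^-1·(≡5) mod 7; (1|7)=+1, (5|7)=-1; (−1)^{0·-1·3}·(+1)^-1·(-1)^0 = +1.
v=11: a=11^-2·(≡7), b=11^-3·(≡10) mod 11; (7|11)=-1, (10|11)=-1; (−1)^{-2·-3·5}·(-1)^-3·(-1)^-2 = -1.
v=37: a=37^0·(≡19), b=37^-2·(≡26) mod 37; (19|37)=-1, (26|37)=+1; (−1)^{0·-2·18}·(-1)^-2·(+1)^0 = +1.
v=2: v_2(a)=8, v_2(b)=37; units ≡ 3, 1 (mod 8); ε·ε+αω+βω = 1·0+8·0+37·1 ≡ 1  ⇒  (a,b)_2 = -1.
v=∞: -5 < 0 and 2002 > 0  ⇒  (a,b)_∞ = +1.
v=5: a=5^-1·(≡4), b=5^-2·(≡2) mod 5; (4|5)=+1, (2|5)=-1; (−1)^{-1·-2·2}·(+1)^-2·(-1)^-1 = -1.
(-5, 2002 / ℚ) ramifies at {2, 5, 11, 13}: a division algebra.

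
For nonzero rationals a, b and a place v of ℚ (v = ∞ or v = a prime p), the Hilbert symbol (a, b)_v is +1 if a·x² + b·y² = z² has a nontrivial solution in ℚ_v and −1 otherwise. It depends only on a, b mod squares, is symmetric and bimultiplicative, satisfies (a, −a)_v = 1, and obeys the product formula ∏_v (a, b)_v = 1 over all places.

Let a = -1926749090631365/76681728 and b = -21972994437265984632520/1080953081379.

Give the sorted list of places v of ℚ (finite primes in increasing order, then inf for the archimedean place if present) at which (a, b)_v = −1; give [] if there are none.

[17, inf]

(a, b) ≡ (-35530, -2470) mod (ℚ^×)²; places V = {2, 3, 5, 7, 11, 13, 17, 19, 41, 43, 47, ∞}.
(a,b)_∞: sgn(-35530)=−, sgn(-2470)=−, so -1.
(a,b)_3: α=-4, u≡2; β=-2, v≡2 (mod 3); (2|3)=-1, (2|3)=-1; sign (−1)^0·-1^-2·-1^-4 = +1.
(a,b)_13: α=2, u≡3; β=3, v≡8 (mod 13); (3|13)=+1, (8|13)=-1; sign (−1)^0·+1^3·-1^2 = +1.
(a,b)_11: α=3, u≡9; β=8, v≡3 (mod 11); (9|11)=+1, (3|11)=+1; sign (−1)^0·+1^8·+1^3 = +1.
(a,b)_2: α=-9, β=3; u≡3, v≡5 (mod 8); ε(u)ε(v)=1·0, αω(v)=-9·1, βω(u)=3·1; sum ≡ 0  ⇒  +1.
(a,b)_17: α=1, u≡15; β=2, v≡3 (mod 17); (15|17)=+1, (3|17)=-1; sign (−1)^0·+1^2·-1^1 = -1.
(a,b)_5: α=1, u≡4; β=1, v≡4 (mod 5); (4|5)=+1, (4|5)=+1; sign (−1)^0·+1^1·+1^1 = +1.
(a,b)_43: α=-2, u≡41; β=-6, v≡24 (mod 43); (41|43)=+1, (24|43)=+1; sign (−1)^0·+1^-6·+1^-2 = +1.
(a,b)_19: α=1, u≡17; β=-1, v≡12 (mod 19); (17|19)=+1, (12|19)=-1; sign (−1)^1·+1^-1·-1^1 = +1.
(a,b)_47: α=2, u≡34; β=0, v≡12 (mod 47); (34|47)=+1, (12|47)=+1; sign (−1)^0·+1^0·+1^2 = +1.
(a,b)_7: α=4, u≡2; β=4, v≡2 (mod 7); (2|7)=+1, (2|7)=+1; sign (−1)^0·+1^4·+1^4 = +1.
(a,b)_41: α=0, u≡29; β=2, v≡16 (mod 41); (29|41)=-1, (16|41)=+1; sign (−1)^0·-1^2·+1^0 = +1.
|Ram(-35530, -2470)| = 2, even; anisotropic at {17, ∞}.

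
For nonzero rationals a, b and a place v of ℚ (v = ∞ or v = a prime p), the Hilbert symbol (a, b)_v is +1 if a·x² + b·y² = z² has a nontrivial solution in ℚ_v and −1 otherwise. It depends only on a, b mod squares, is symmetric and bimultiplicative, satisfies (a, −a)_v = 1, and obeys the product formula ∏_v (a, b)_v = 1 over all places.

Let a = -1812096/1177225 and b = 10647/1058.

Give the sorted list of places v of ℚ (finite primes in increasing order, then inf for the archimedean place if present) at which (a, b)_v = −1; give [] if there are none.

[]

(a, b) ≡ (-26, 14) mod (ℚ^×)²; places V = {2, 3, 5, 7, 11, 13, 23, 31, ∞}.
(a,b)_23: α=0, u≡19; β=-2, v≡22 (mod 23); (19|23)=-1, (22|23)=-1; sign (−1)^0·-1^-2·-1^0 = +1.
(a,b)_11: α=2, u≡10; β=0, v≡5 (mod 11); (10|11)=-1, (5|11)=+1; sign (−1)^0·-1^0·+1^2 = +1.
(a,b)_2: α=7, β=-1; u≡3, v≡7 (mod 8); ε(u)ε(v)=1·1, αω(v)=7·0, βω(u)=-1·1; sum ≡ 0  ⇒  +1.
(a,b)_3: α=2, u≡1; β=2, v≡2 (mod 3); (1|3)=+1, (2|3)=-1; sign (−1)^0·+1^2·-1^2 = +1.
(a,b)_5: α=-2, u≡1; β=0, v≡4 (mod 5); (1|5)=+1, (4|5)=+1; sign (−1)^0·+1^0·+1^-2 = +1.
(a,b)_31: α=-2, u≡18; β=0, v≡19 (mod 31); (18|31)=+1, (19|31)=+1; sign (−1)^0·+1^0·+1^-2 = +1.
(a,b)_∞: sgn(-26)=−, sgn(14)=+, so +1.
(a,b)_13: α=1, u≡2; β=2, v≡10 (mod 13); (2|13)=-1, (10|13)=+1; sign (−1)^0·-1^2·+1^1 = +1.
(a,b)_7: α=-2, u≡1; β=1, v≡2 (mod 7); (1|7)=+1, (2|7)=+1; sign (−1)^0·+1^1·+1^-2 = +1.
Ram(a, b) = ∅: the form -26·x² + 14·y² − z² is isotropic over every ℚ_v, so by Hasse–Minkowski it is isotropic over ℚ.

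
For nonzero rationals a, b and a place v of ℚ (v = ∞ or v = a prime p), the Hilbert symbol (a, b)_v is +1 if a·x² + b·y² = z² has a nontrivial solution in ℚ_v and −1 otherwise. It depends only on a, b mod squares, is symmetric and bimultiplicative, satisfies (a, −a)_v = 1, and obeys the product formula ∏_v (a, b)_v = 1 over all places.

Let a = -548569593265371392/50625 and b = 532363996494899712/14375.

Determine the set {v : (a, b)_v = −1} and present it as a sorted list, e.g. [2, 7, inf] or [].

[2, 37]

Mod squares: a ≡ -55913, b ≡ 28934. Check v ∈ {∞, 2, 3, 5, 11, 13, 17, 23, 37}.
v=13: a=13^3·(≡7), b=13^2·(≡3) mod 13; (7|13)=-1, (3|13)=+1; (−1)^{3·2·6}·(-1)^2·(+1)^3 = +1.
v=11: a=11^3·(≡10), b=11^2·(≡1) mod 11; (10|11)=-1, (1|11)=+1; (−1)^{3·2·5}·(-1)^2·(+1)^3 = +1.
v=37: a=37^4·(≡13), b=37^3·(≡19) mod 37; (13|37)=-1, (19|37)=-1; (−1)^{4·3·18}·(-1)^3·(-1)^4 = -1.
v=5: a=5^-4·(≡3), b=5^-4·(≡4) mod 5; (3|5)=-1, (4|5)=+1; (−1)^{-4·-4·2}·(-1)^-4·(+1)^-4 = +1.
v=2: v_2(a)=8, v_2(b)=9; units ≡ 7, 3 (mod 8); ε·ε+αω+βω = 1·1+8·1+9·0 ≡ 1  ⇒  (a,b)_2 = -1.
v=17: a=17^1·(≡13), b=17^1·(≡2) mod 17; (13|17)=+1, (2|17)=+1; (−1)^{1·1·8}·(+1)^1·(+1)^1 = +1.
v=23: a=23^1·(≡11), b=23^-1·(≡4) mod 23; (11|23)=-1, (4|23)=+1; (−1)^{1·-1·11}·(-1)^-1·(+1)^1 = +1.
v=∞: -55913 < 0 and 28934 > 0  ⇒  (a,b)_∞ = +1.
v=3: a=3^-4·(≡1), b=3^10·(≡2) mod 3; (1|3)=+1, (2|3)=-1; (−1)^{-4·10·1}·(+1)^10·(-1)^-4 = +1.
Ram(-55913, 28934) = {2, 37}; no ℚ_2-point on the conic.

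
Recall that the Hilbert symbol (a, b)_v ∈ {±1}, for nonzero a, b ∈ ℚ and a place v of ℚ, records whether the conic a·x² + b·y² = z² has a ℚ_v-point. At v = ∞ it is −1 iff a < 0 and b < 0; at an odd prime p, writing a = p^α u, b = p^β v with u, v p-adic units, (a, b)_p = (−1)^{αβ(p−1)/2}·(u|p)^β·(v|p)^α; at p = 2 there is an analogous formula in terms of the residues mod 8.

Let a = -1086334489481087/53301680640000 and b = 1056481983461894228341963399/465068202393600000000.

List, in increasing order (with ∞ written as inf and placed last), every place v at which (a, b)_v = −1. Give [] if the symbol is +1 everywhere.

(a, b) ≡ (-1463, 24871) mod (ℚ^×)²; places V = {2, 3, 5, 7, 11, 13, 17, 19, 23, 31, 47, ∞}.
(a,b)_47: α=0, u≡35; β=2, v≡1 (mod 47); (35|47)=-1, (1|47)=+1; sign (−1)^0·-1^2·+1^0 = +1.
(a,b)_3: α=-6, u≡1; β=-8, v≡1 (mod 3); (1|3)=+1, (1|3)=+1; sign (−1)^0·+1^-8·+1^-6 = +1.
(a,b)_31: α=2, u≡25; β=0, v≡5 (mod 31); (25|31)=+1, (5|31)=+1; sign (−1)^0·+1^0·+1^2 = +1.
(a,b)_7: α=3, u≡4; β=3, v≡4 (mod 7); (4|7)=+1, (4|7)=+1; sign (−1)^1·+1^3·+1^3 = -1.
(a,b)_5: α=-4, u≡2; β=-8, v≡4 (mod 5); (2|5)=-1, (4|5)=+1; sign (−1)^0·-1^-8·+1^-4 = +1.
(a,b)_2: α=-12, β=-30; u≡1, v≡7 (mod 8); ε(u)ε(v)=0·1, αω(v)=-12·0, βω(u)=-30·0; sum ≡ 0  ⇒  +1.
(a,b)_23: α=0, u≡2; β=2, v≡9 (mod 23); (2|23)=+1, (9|23)=+1; sign (−1)^0·+1^2·+1^0 = +1.
(a,b)_13: α=-4, u≡11; β=-2, v≡8 (mod 13); (11|13)=-1, (8|13)=-1; sign (−1)^0·-1^-2·-1^-4 = +1.
(a,b)_19: α=5, u≡18; β=11, v≡17 (mod 19); (18|19)=-1, (17|19)=+1; sign (−1)^1·-1^11·+1^5 = +1.
(a,b)_11: α=3, u≡8; β=3, v≡2 (mod 11); (8|11)=-1, (2|11)=-1; sign (−1)^1·-1^3·-1^3 = -1.
(a,b)_17: α=0, u≡13; β=1, v≡8 (mod 17); (13|17)=+1, (8|17)=+1; sign (−1)^0·+1^1·+1^0 = +1.
(a,b)_∞: sgn(-1463)=−, sgn(24871)=+, so +1.
Ram(-1463, 24871) = {7, 11}; no ℚ_7-point on the conic.

[7, 11]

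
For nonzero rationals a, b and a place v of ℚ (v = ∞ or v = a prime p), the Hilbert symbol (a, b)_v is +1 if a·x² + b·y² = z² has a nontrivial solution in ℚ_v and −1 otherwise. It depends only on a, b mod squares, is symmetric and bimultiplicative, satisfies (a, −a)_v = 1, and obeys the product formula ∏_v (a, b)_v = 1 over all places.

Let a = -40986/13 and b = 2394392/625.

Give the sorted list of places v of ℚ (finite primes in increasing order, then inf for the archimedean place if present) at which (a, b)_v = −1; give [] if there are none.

[13, 23]

Mod squares: a ≡ -6578, b ≡ 3542. Check v ∈ {∞, 2, 3, 5, 7, 11, 13, 23}.
v=∞: -6578 < 0 and 3542 > 0  ⇒  (a,b)_∞ = +1.
v=7: a=7^0·(≡1), b=7^1·(≡4) mod 7; (1|7)=+1, (4|7)=+1; (−1)^{0·1·3}·(+1)^1·(+1)^0 = +1.
v=23: a=23^1·(≡8), b=23^1·(≡13) mod 23; (8|23)=+1, (13|23)=+1; (−1)^{1·1·11}·(+1)^1·(+1)^1 = -1.
v=13: a=13^-1·(≡3), b=13^2·(≡11) mod 13; (3|13)=+1, (11|13)=-1; (−1)^{-1·2·6}·(+1)^2·(-1)^-1 = -1.
v=5: a=5^0·(≡3), b=5^-4·(≡2) mod 5; (3|5)=-1, (2|5)=-1; (−1)^{0·-4·2}·(-1)^-4·(-1)^0 = +1.
v=11: a=11^1·(≡7), b=11^1·(≡9) mod 11; (7|11)=-1, (9|11)=+1; (−1)^{1·1·5}·(-1)^1·(+1)^1 = +1.
v=3: a=3^4·(≡1), b=3^0·(≡2) mod 3; (1|3)=+1, (2|3)=-1; (−1)^{4·0·1}·(+1)^0·(-1)^4 = +1.
v=2: v_2(a)=1, v_2(b)=3; units ≡ 7, 3 (mod 8); ε·ε+αω+βω = 1·1+1·1+3·0 ≡ 0  ⇒  (a,b)_2 = +1.
Ram(-6578, 3542) = {13, 23}; no ℚ_13-point on the conic.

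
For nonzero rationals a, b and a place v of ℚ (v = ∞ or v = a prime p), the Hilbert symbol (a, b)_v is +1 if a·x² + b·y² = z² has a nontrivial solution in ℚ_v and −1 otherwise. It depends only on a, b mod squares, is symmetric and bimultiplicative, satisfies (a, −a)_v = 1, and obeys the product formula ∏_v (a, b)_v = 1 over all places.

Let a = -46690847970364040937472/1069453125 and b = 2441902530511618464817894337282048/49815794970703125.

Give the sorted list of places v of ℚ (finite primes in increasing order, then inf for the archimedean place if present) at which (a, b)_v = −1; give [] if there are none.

[23, 31]

Mod squares: a ≡ -55385, b ≡ 1461111685. Check v ∈ {∞, 2, 3, 5, 7, 11, 13, 19, 23, 31, 37, 53}.
v=31: a=31^2·(≡13), b=31^3·(≡1) mod 31; (13|31)=-1, (1|31)=+1; (−1)^{2·3·15}·(-1)^3·(+1)^2 = -1.
v=53: a=53^1·(≡37), b=53^1·(≡25) mod 53; (37|53)=+1, (25|53)=+1; (−1)^{1·1·26}·(+1)^1·(+1)^1 = +1.
v=7: a=7^0·(≡6), b=7^-2·(≡3) mod 7; (6|7)=-1, (3|7)=-1; (−1)^{0·-2·3}·(-1)^-2·(-1)^0 = +1.
v=11: a=11^1·(≡3), b=11^3·(≡7) mod 11; (3|11)=+1, (7|11)=-1; (−1)^{1·3·5}·(+1)^3·(-1)^1 = +1.
v=13: a=13^-2·(≡2), b=13^-4·(≡11) mod 13; (2|13)=-1, (11|13)=-1; (−1)^{-2·-4·6}·(-1)^-4·(-1)^-2 = +1.
v=∞: -55385 < 0 and 1461111685 > 0  ⇒  (a,b)_∞ = +1.
v=19: a=19^3·(≡7), b=19^3·(≡8) mod 19; (7|19)=+1, (8|19)=-1; (−1)^{3·3·9}·(+1)^3·(-1)^3 = +1.
v=2: v_2(a)=24, v_2(b)=38; units ≡ 7, 5 (mod 8); ε·ε+αω+βω = 1·0+24·1+38·0 ≡ 0  ⇒  (a,b)_2 = +1.
v=37: a=37^2·(≡30), b=37^3·(≡34) mod 37; (30|37)=+1, (34|37)=+1; (−1)^{2·3·18}·(+1)^3·(+1)^2 = +1.
v=23: a=23^2·(≡14), b=23^3·(≡10) mod 23; (14|23)=-1, (10|23)=-1; (−1)^{2·3·11}·(-1)^3·(-1)^2 = -1.
v=3: a=3^-4·(≡1), b=3^-6·(≡1) mod 3; (1|3)=+1, (1|3)=+1; (−1)^{-4·-6·1}·(+1)^-6·(+1)^-4 = +1.
v=5: a=5^-7·(≡2), b=5^-11·(≡3) mod 5; (2|5)=-1, (3|5)=-1; (−1)^{-7·-11·2}·(-1)^-11·(-1)^-7 = +1.
(-55385, 1461111685 / ℚ) ramifies at {23, 31}: a division algebra.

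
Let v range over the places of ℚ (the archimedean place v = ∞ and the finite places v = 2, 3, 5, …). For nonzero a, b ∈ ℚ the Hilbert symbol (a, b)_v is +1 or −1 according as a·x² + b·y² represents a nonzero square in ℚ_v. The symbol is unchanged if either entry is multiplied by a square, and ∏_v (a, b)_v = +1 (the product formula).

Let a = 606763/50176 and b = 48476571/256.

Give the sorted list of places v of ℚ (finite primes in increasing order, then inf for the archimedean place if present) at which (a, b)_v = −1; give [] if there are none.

Mod squares: a ≡ 1147, b ≡ 167739. Check v ∈ {∞, 2, 3, 7, 11, 13, 17, 23, 31, 37}.
v=11: a=11^0·(≡5), b=11^1·(≡3) mod 11; (5|11)=+1, (3|11)=+1; (−1)^{0·1·5}·(+1)^1·(+1)^0 = +1.
v=2: v_2(a)=-10, v_2(b)=-8; units ≡ 3, 3 (mod 8); ε·ε+αω+βω = 1·1+-10·1+-8·1 ≡ 1  ⇒  (a,b)_2 = -1.
v=37: a=37^1·(≡2), b=37^0·(≡5) mod 37; (2|37)=-1, (5|37)=-1; (−1)^{1·0·18}·(-1)^0·(-1)^1 = -1.
v=23: a=23^2·(≡21), b=23^1·(≡1) mod 23; (21|23)=-1, (1|23)=+1; (−1)^{2·1·11}·(-1)^1·(+1)^2 = -1.
v=∞: 1147 > 0 and 167739 > 0  ⇒  (a,b)_∞ = +1.
v=17: a=17^0·(≡15), b=17^3·(≡7) mod 17; (15|17)=+1, (7|17)=-1; (−1)^{0·3·8}·(+1)^3·(-1)^0 = +1.
v=3: a=3^0·(≡1), b=3^1·(≡2) mod 3; (1|3)=+1, (2|3)=-1; (−1)^{0·1·1}·(+1)^1·(-1)^0 = +1.
v=13: a=13^0·(≡3), b=13^1·(≡11) mod 13; (3|13)=+1, (11|13)=-1; (−1)^{0·1·6}·(+1)^1·(-1)^0 = +1.
v=7: a=7^-2·(≡5), b=7^0·(≡6) mod 7; (5|7)=-1, (6|7)=-1; (−1)^{-2·0·3}·(-1)^0·(-1)^-2 = +1.
v=31: a=31^1·(≡11), b=31^0·(≡13) mod 31; (11|31)=-1, (13|31)=-1; (−1)^{1·0·15}·(-1)^0·(-1)^1 = -1.
(1147, 167739 / ℚ) ramifies at {2, 23, 31, 37}: a division algebra.

[2, 23, 31, 37]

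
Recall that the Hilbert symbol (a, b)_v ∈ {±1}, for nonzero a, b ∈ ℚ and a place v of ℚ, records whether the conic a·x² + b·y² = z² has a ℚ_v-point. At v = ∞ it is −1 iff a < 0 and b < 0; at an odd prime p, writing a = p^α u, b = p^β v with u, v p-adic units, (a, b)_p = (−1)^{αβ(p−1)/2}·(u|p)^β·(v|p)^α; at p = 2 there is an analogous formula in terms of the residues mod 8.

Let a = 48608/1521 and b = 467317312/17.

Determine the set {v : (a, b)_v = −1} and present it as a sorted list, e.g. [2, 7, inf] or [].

[11, 17]

Mod squares: a ≡ 62, b ≡ 2533289. Check v ∈ {∞, 2, 3, 7, 11, 13, 17, 19, 23, 31}.
v=19: a=19^0·(≡6), b=19^1·(≡2) mod 19; (6|19)=+1, (2|19)=-1; (−1)^{0·1·9}·(+1)^1·(-1)^0 = +1.
v=2: v_2(a)=5, v_2(b)=6; units ≡ 7, 1 (mod 8); ε·ε+αω+βω = 1·0+5·0+6·0 ≡ 0  ⇒  (a,b)_2 = +1.
v=13: a=13^-2·(≡3), b=13^0·(≡5) mod 13; (3|13)=+1, (5|13)=-1; (−1)^{-2·0·6}·(+1)^0·(-1)^-2 = +1.
v=23: a=23^0·(≡3), b=23^1·(≡17) mod 23; (3|23)=+1, (17|23)=-1; (−1)^{0·1·11}·(+1)^1·(-1)^0 = +1.
v=∞: 62 > 0 and 2533289 > 0  ⇒  (a,b)_∞ = +1.
v=3: a=3^-2·(≡2), b=3^0·(≡2) mod 3; (2|3)=-1, (2|3)=-1; (−1)^{-2·0·1}·(-1)^0·(-1)^-2 = +1.
v=11: a=11^0·(≡7), b=11^1·(≡1) mod 11; (7|11)=-1, (1|11)=+1; (−1)^{0·1·5}·(-1)^1·(+1)^0 = -1.
v=31: a=31^1·(≡9), b=31^1·(≡17) mod 31; (9|31)=+1, (17|31)=-1; (−1)^{1·1·15}·(+1)^1·(-1)^1 = +1.
v=17: a=17^0·(≡7), b=17^-1·(≡11) mod 17; (7|17)=-1, (11|17)=-1; (−1)^{0·-1·8}·(-1)^-1·(-1)^0 = -1.
v=7: a=7^2·(≡6), b=7^2·(≡5) mod 7; (6|7)=-1, (5|7)=-1; (−1)^{2·2·3}·(-1)^2·(-1)^2 = +1.
Ram(62, 2533289) = {11, 17}; no ℚ_11-point on the conic.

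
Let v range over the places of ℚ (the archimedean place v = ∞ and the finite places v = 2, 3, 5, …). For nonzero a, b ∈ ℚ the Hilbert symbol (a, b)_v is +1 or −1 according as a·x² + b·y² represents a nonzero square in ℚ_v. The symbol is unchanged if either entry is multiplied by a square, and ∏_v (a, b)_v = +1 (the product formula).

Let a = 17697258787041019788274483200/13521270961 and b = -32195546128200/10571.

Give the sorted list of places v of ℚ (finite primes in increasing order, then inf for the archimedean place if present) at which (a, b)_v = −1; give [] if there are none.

(a, b) ≡ (3, -472758) mod (ℚ^×)²; places V = {2, 3, 5, 7, 11, 13, 17, 19, 23, 29, 31, ∞}.
(a,b)_29: α=2, u≡26; β=1, v≡16 (mod 29); (26|29)=-1, (16|29)=+1; sign (−1)^0·-1^1·+1^2 = -1.
(a,b)_17: α=2, u≡6; β=2, v≡11 (mod 17); (6|17)=-1, (11|17)=-1; sign (−1)^0·-1^2·-1^2 = +1.
(a,b)_3: α=9, u≡1; β=1, v≡1 (mod 3); (1|3)=+1, (1|3)=+1; sign (−1)^1·+1^1·+1^9 = -1.
(a,b)_7: α=0, u≡6; β=2, v≡4 (mod 7); (6|7)=-1, (4|7)=+1; sign (−1)^0·-1^2·+1^0 = +1.
(a,b)_∞: sgn(3)=+, sgn(-472758)=−, so +1.
(a,b)_19: α=2, u≡13; β=1, v≡2 (mod 19); (13|19)=-1, (2|19)=-1; sign (−1)^0·-1^1·-1^2 = -1.
(a,b)_11: α=-4, u≡1; β=-1, v≡10 (mod 11); (1|11)=+1, (10|11)=-1; sign (−1)^0·+1^-1·-1^-4 = +1.
(a,b)_13: α=2, u≡4; β=1, v≡2 (mod 13); (4|13)=+1, (2|13)=-1; sign (−1)^0·+1^1·-1^2 = +1.
(a,b)_2: α=14, β=3; u≡3, v≡5 (mod 8); ε(u)ε(v)=1·0, αω(v)=14·1, βω(u)=3·1; sum ≡ 1  ⇒  -1.
(a,b)_31: α=-4, u≡17; β=-2, v≡24 (mod 31); (17|31)=-1, (24|31)=-1; sign (−1)^0·-1^-2·-1^-4 = +1.
(a,b)_5: α=2, u≡3; β=2, v≡2 (mod 5); (3|5)=-1, (2|5)=-1; sign (−1)^0·-1^2·-1^2 = +1.
(a,b)_23: α=6, u≡2; β=2, v≡10 (mod 23); (2|23)=+1, (10|23)=-1; sign (−1)^0·+1^2·-1^6 = +1.
Ram(3, -472758) = {2, 3, 19, 29}; no ℚ_2-point on the conic.

[2, 3, 19, 29]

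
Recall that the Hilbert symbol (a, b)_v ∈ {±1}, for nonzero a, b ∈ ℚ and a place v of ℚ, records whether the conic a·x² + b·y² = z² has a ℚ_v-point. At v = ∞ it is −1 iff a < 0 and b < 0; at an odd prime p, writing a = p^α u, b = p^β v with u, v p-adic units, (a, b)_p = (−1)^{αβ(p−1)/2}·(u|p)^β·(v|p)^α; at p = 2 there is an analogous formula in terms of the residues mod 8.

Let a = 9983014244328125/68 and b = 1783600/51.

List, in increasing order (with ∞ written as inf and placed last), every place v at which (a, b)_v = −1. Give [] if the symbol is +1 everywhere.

[7, 11]

(a, b) ≡ (1309, 4641) mod (ℚ^×)²; places V = {2, 3, 5, 7, 11, 13, 17, ∞}.
(a,b)_7: α=5, u≡3; β=3, v≡3 (mod 7); (3|7)=-1, (3|7)=-1; sign (−1)^1·-1^3·-1^5 = -1.
(a,b)_17: α=-1, u≡2; β=-1, v≡15 (mod 17); (2|17)=+1, (15|17)=+1; sign (−1)^0·+1^-1·+1^-1 = +1.
(a,b)_2: α=-2, β=4; u≡5, v≡1 (mod 8); ε(u)ε(v)=0·0, αω(v)=-2·0, βω(u)=4·1; sum ≡ 0  ⇒  +1.
(a,b)_5: α=6, u≡4; β=2, v≡4 (mod 5); (4|5)=+1, (4|5)=+1; sign (−1)^0·+1^2·+1^6 = +1.
(a,b)_11: α=3, u≡4; β=0, v≡7 (mod 11); (4|11)=+1, (7|11)=-1; sign (−1)^0·+1^0·-1^3 = -1.
(a,b)_∞: sgn(1309)=+, sgn(4641)=+, so +1.
(a,b)_13: α=4, u≡12; β=1, v≡2 (mod 13); (12|13)=+1, (2|13)=-1; sign (−1)^0·+1^1·-1^4 = +1.
(a,b)_3: α=0, u≡1; β=-1, v≡2 (mod 3); (1|3)=+1, (2|3)=-1; sign (−1)^0·+1^-1·-1^0 = +1.
|Ram(1309, 4641)| = 2, even; anisotropic at {7, 11}.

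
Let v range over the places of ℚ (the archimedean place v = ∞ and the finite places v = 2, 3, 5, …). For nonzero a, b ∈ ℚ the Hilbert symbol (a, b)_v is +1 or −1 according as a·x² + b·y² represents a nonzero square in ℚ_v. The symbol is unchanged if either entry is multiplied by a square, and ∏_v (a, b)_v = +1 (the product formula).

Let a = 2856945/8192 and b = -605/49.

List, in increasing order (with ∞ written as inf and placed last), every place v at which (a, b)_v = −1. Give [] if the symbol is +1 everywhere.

[2, 5]

(a, b) ≡ (690, -5) mod (ℚ^×)²; places V = {2, 3, 5, 7, 11, 13, 23, ∞}.
(a,b)_∞: sgn(690)=+, sgn(-5)=−, so +1.
(a,b)_23: α=1, u≡21; β=0, v≡13 (mod 23); (21|23)=-1, (13|23)=+1; sign (−1)^0·-1^0·+1^1 = +1.
(a,b)_5: α=1, u≡2; β=1, v≡1 (mod 5); (2|5)=-1, (1|5)=+1; sign (−1)^0·-1^1·+1^1 = -1.
(a,b)_11: α=0, u≡10; β=2, v≡10 (mod 11); (10|11)=-1, (10|11)=-1; sign (−1)^0·-1^2·-1^0 = +1.
(a,b)_2: α=-13, β=0; u≡1, v≡3 (mod 8); ε(u)ε(v)=0·1, αω(v)=-13·1, βω(u)=0·0; sum ≡ 1  ⇒  -1.
(a,b)_7: α=2, u≡1; β=-2, v≡4 (mod 7); (1|7)=+1, (4|7)=+1; sign (−1)^0·+1^-2·+1^2 = +1.
(a,b)_13: α=2, u≡9; β=0, v≡11 (mod 13); (9|13)=+1, (11|13)=-1; sign (−1)^0·+1^0·-1^2 = +1.
(a,b)_3: α=1, u≡2; β=0, v≡1 (mod 3); (2|3)=-1, (1|3)=+1; sign (−1)^0·-1^0·+1^1 = +1.
(690, -5 / ℚ) ramifies at {2, 5}: a division algebra.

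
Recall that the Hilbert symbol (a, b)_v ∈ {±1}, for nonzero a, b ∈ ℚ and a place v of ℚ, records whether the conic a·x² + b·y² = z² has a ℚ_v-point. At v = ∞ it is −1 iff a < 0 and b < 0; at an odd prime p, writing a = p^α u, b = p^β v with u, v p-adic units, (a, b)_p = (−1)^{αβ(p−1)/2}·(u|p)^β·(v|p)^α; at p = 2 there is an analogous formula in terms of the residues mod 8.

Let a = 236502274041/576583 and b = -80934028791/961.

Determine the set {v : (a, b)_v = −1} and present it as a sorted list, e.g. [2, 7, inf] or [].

[7, 23]

(a, b) ≡ (873103, -238119) mod (ℚ^×)²; places V = {2, 3, 7, 11, 17, 23, 29, 31, 41, 53, ∞}.
(a,b)_7: α=-3, u≡5; β=1, v≡6 (mod 7); (5|7)=-1, (6|7)=-1; sign (−1)^1·-1^1·-1^-3 = -1.
(a,b)_∞: sgn(873103)=+, sgn(-238119)=−, so +1.
(a,b)_11: α=1, u≡2; β=2, v≡9 (mod 11); (2|11)=-1, (9|11)=+1; sign (−1)^0·-1^2·+1^1 = +1.
(a,b)_29: α=1, u≡28; β=1, v≡20 (mod 29); (28|29)=+1, (20|29)=+1; sign (−1)^0·+1^1·+1^1 = +1.
(a,b)_23: α=1, u≡17; β=1, v≡20 (mod 23); (17|23)=-1, (20|23)=-1; sign (−1)^1·-1^1·-1^1 = -1.
(a,b)_3: α=8, u≡1; β=1, v≡1 (mod 3); (1|3)=+1, (1|3)=+1; sign (−1)^0·+1^1·+1^8 = +1.
(a,b)_2: α=0, β=0; u≡7, v≡1 (mod 8); ε(u)ε(v)=1·0, αω(v)=0·0, βω(u)=0·0; sum ≡ 0  ⇒  +1.
(a,b)_41: α=-2, u≡31; β=0, v≡20 (mod 41); (31|41)=+1, (20|41)=+1; sign (−1)^0·+1^0·+1^-2 = +1.
(a,b)_17: α=3, u≡13; β=1, v≡16 (mod 17); (13|17)=+1, (16|17)=+1; sign (−1)^0·+1^1·+1^3 = +1.
(a,b)_53: α=0, u≡48; β=2, v≡29 (mod 53); (48|53)=-1, (29|53)=+1; sign (−1)^0·-1^2·+1^0 = +1.
(a,b)_31: α=0, u≡16; β=-2, v≡22 (mod 31); (16|31)=+1, (22|31)=-1; sign (−1)^0·+1^-2·-1^0 = +1.
(873103, -238119 / ℚ) ramifies at {7, 23}: a division algebra.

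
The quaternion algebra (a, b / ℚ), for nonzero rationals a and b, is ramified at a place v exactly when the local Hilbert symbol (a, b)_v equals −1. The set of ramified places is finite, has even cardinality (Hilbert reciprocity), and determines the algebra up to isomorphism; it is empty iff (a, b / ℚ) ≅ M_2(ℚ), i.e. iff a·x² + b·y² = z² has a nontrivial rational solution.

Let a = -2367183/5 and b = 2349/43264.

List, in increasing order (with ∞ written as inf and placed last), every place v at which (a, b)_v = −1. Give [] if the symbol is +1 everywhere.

Mod squares: a ≡ -70035, b ≡ 29. Check v ∈ {∞, 2, 3, 5, 7, 13, 23, 29}.
v=29: a=29^1·(≡19), b=29^1·(≡16) mod 29; (19|29)=-1, (16|29)=+1; (−1)^{1·1·14}·(-1)^1·(+1)^1 = -1.
v=2: v_2(a)=0, v_2(b)=-8; units ≡ 5, 5 (mod 8); ε·ε+αω+βω = 0·0+0·1+-8·1 ≡ 0  ⇒  (a,b)_2 = +1.
v=3: a=3^1·(≡1), b=3^4·(≡2) mod 3; (1|3)=+1, (2|3)=-1; (−1)^{1·4·1}·(+1)^4·(-1)^1 = -1.
v=7: a=7^1·(≡3), b=7^0·(≡1) mod 7; (3|7)=-1, (1|7)=+1; (−1)^{1·0·3}·(-1)^0·(+1)^1 = +1.
v=23: a=23^1·(≡10), b=23^0·(≡3) mod 23; (10|23)=-1, (3|23)=+1; (−1)^{1·0·11}·(-1)^0·(+1)^1 = +1.
v=13: a=13^2·(≡4), b=13^-2·(≡1) mod 13; (4|13)=+1, (1|13)=+1; (−1)^{2·-2·6}·(+1)^-2·(+1)^2 = +1.
v=5: a=5^-1·(≡2), b=5^0·(≡1) mod 5; (2|5)=-1, (1|5)=+1; (−1)^{-1·0·2}·(-1)^0·(+1)^-1 = +1.
v=∞: -70035 < 0 and 29 > 0  ⇒  (a,b)_∞ = +1.
|Ram(-70035, 29)| = 2, even; anisotropic at {3, 29}.

[3, 29]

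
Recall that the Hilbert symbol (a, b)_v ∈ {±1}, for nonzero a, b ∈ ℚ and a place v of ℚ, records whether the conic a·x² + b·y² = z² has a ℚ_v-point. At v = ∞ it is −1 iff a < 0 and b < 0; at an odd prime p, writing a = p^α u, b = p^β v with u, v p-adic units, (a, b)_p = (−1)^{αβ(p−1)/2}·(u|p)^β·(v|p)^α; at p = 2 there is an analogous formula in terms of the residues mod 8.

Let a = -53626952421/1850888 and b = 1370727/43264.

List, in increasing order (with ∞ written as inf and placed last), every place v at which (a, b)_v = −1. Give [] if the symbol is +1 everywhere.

(a, b) ≡ (-509082, 527) mod (ℚ^×)²; places V = {2, 3, 7, 13, 17, 23, 31, 37, ∞}.
(a,b)_17: α=3, u≡2; β=3, v≡10 (mod 17); (2|17)=+1, (10|17)=-1; sign (−1)^0·+1^3·-1^3 = -1.
(a,b)_37: α=-2, u≡1; β=0, v≡9 (mod 37); (1|37)=+1, (9|37)=+1; sign (−1)^0·+1^0·+1^-2 = +1.
(a,b)_7: α=1, u≡1; β=0, v≡2 (mod 7); (1|7)=+1, (2|7)=+1; sign (−1)^0·+1^0·+1^1 = +1.
(a,b)_31: α=1, u≡10; β=1, v≡12 (mod 31); (10|31)=+1, (12|31)=-1; sign (−1)^1·+1^1·-1^1 = +1.
(a,b)_13: α=-2, u≡6; β=-2, v≡8 (mod 13); (6|13)=-1, (8|13)=-1; sign (−1)^0·-1^-2·-1^-2 = +1.
(a,b)_∞: sgn(-509082)=−, sgn(527)=+, so +1.
(a,b)_2: α=-3, β=-8; u≡3, v≡7 (mod 8); ε(u)ε(v)=1·1, αω(v)=-3·0, βω(u)=-8·1; sum ≡ 1  ⇒  -1.
(a,b)_23: α=1, u≡20; β=0, v≡19 (mod 23); (20|23)=-1, (19|23)=-1; sign (−1)^0·-1^0·-1^1 = -1.
(a,b)_3: α=7, u≡1; β=2, v≡2 (mod 3); (1|3)=+1, (2|3)=-1; sign (−1)^0·+1^2·-1^7 = -1.
(-509082, 527 / ℚ) ramifies at {2, 3, 17, 23}: a division algebra.

[2, 3, 17, 23]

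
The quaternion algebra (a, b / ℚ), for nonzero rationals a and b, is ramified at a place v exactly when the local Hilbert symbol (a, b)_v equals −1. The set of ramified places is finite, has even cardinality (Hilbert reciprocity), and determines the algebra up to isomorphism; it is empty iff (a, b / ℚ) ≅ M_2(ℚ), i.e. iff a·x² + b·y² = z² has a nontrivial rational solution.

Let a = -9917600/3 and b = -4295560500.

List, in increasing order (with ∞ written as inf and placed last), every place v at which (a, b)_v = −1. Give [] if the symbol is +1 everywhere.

[2, 3, 5, inf]

(a, b) ≡ (-1518, -805) mod (ℚ^×)²; places V = {2, 3, 5, 7, 11, 23, ∞}.
(a,b)_5: α=2, u≡2; β=3, v≡1 (mod 5); (2|5)=-1, (1|5)=+1; sign (−1)^0·-1^3·+1^2 = -1.
(a,b)_7: α=2, u≡4; β=3, v≡4 (mod 7); (4|7)=+1, (4|7)=+1; sign (−1)^0·+1^3·+1^2 = +1.
(a,b)_11: α=1, u≡5; β=2, v≡9 (mod 11); (5|11)=+1, (9|11)=+1; sign (−1)^0·+1^2·+1^1 = +1.
(a,b)_2: α=5, β=2; u≡1, v≡3 (mod 8); ε(u)ε(v)=0·1, αω(v)=5·1, βω(u)=2·0; sum ≡ 1  ⇒  -1.
(a,b)_23: α=1, u≡9; β=1, v≡19 (mod 23); (9|23)=+1, (19|23)=-1; sign (−1)^1·+1^1·-1^1 = +1.
(a,b)_3: α=-1, u≡1; β=2, v≡2 (mod 3); (1|3)=+1, (2|3)=-1; sign (−1)^0·+1^2·-1^-1 = -1.
(a,b)_∞: sgn(-1518)=−, sgn(-805)=−, so -1.
|Ram(-1518, -805)| = 4, even; anisotropic at {2, 3, 5, ∞}.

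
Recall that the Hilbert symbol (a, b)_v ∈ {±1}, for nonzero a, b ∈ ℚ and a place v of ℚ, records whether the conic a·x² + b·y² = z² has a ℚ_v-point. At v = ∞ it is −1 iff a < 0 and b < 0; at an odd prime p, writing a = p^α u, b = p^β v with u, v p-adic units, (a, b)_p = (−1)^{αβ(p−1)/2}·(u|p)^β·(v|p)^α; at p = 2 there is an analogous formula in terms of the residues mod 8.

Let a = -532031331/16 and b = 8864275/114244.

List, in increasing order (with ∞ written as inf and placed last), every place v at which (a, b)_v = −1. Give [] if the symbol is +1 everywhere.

(a, b) ≡ (-1473771, 259) mod (ℚ^×)²; places V = {2, 3, 5, 7, 13, 19, 23, 31, 37, 53, ∞}.
(a,b)_37: α=0, u≡32; β=3, v≡7 (mod 37); (32|37)=-1, (7|37)=+1; sign (−1)^0·-1^3·+1^0 = -1.
(a,b)_23: α=1, u≡1; β=0, v≡2 (mod 23); (1|23)=+1, (2|23)=+1; sign (−1)^0·+1^0·+1^1 = +1.
(a,b)_53: α=1, u≡2; β=0, v≡10 (mod 53); (2|53)=-1, (10|53)=+1; sign (−1)^0·-1^0·+1^1 = +1.
(a,b)_7: α=0, u≡4; β=1, v≡1 (mod 7); (4|7)=+1, (1|7)=+1; sign (−1)^0·+1^1·+1^0 = +1.
(a,b)_∞: sgn(-1473771)=−, sgn(259)=+, so +1.
(a,b)_5: α=0, u≡4; β=2, v≡4 (mod 5); (4|5)=+1, (4|5)=+1; sign (−1)^0·+1^2·+1^0 = +1.
(a,b)_2: α=-4, β=-2; u≡5, v≡3 (mod 8); ε(u)ε(v)=0·1, αω(v)=-4·1, βω(u)=-2·1; sum ≡ 0  ⇒  +1.
(a,b)_3: α=1, u≡2; β=0, v≡1 (mod 3); (2|3)=-1, (1|3)=+1; sign (−1)^0·-1^0·+1^1 = +1.
(a,b)_31: α=1, u≡24; β=0, v≡15 (mod 31); (24|31)=-1, (15|31)=-1; sign (−1)^0·-1^0·-1^1 = -1.
(a,b)_19: α=2, u≡12; β=0, v≡14 (mod 19); (12|19)=-1, (14|19)=-1; sign (−1)^0·-1^0·-1^2 = +1.
(a,b)_13: α=1, u≡7; β=-4, v≡1 (mod 13); (7|13)=-1, (1|13)=+1; sign (−1)^0·-1^-4·+1^1 = +1.
(-1473771, 259 / ℚ) ramifies at {31, 37}: a division algebra.

[31, 37]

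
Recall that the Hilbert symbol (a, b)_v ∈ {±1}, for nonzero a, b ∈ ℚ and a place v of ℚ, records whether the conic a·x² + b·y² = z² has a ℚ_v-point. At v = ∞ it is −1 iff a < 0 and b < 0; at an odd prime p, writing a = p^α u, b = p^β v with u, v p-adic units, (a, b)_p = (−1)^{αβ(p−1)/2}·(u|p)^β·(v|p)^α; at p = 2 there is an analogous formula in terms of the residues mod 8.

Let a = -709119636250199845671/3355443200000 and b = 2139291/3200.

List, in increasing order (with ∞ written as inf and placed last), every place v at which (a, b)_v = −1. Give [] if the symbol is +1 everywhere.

Mod squares: a ≡ -1155, b ≡ 22. Check v ∈ {∞, 2, 3, 5, 7, 11, 13}.
v=3: a=3^13·(≡2), b=3^4·(≡1) mod 3; (2|3)=-1, (1|3)=+1; (−1)^{13·4·1}·(-1)^4·(+1)^13 = +1.
v=∞: -1155 < 0 and 22 > 0  ⇒  (a,b)_∞ = +1.
v=11: a=11^3·(≡3), b=11^1·(≡10) mod 11; (3|11)=+1, (10|11)=-1; (−1)^{3·1·5}·(+1)^1·(-1)^3 = +1.
v=2: v_2(a)=-30, v_2(b)=-7; units ≡ 5, 3 (mod 8); ε·ε+αω+βω = 0·1+-30·1+-7·1 ≡ 1  ⇒  (a,b)_2 = -1.
v=5: a=5^-5·(≡1), b=5^-2·(≡2) mod 5; (1|5)=+1, (2|5)=-1; (−1)^{-5·-2·2}·(+1)^-2·(-1)^-5 = -1.
v=7: a=7^11·(≡6), b=7^4·(≡2) mod 7; (6|7)=-1, (2|7)=+1; (−1)^{11·4·3}·(-1)^4·(+1)^11 = +1.
v=13: a=13^2·(≡6), b=13^0·(≡12) mod 13; (6|13)=-1, (12|13)=+1; (−1)^{2·0·6}·(-1)^0·(+1)^2 = +1.
Ram(-1155, 22) = {2, 5}; no ℚ_2-point on the conic.

[2, 5]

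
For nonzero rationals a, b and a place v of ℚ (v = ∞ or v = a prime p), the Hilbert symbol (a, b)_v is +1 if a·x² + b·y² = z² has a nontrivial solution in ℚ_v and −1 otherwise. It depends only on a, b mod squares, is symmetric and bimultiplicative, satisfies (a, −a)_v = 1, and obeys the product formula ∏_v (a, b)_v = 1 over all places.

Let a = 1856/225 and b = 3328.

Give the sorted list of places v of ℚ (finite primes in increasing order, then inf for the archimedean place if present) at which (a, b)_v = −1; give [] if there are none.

Mod squares: a ≡ 29, b ≡ 13. Check v ∈ {∞, 2, 3, 5, 13, 29}.
v=29: a=29^1·(≡24), b=29^0·(≡22) mod 29; (24|29)=+1, (22|29)=+1; (−1)^{1·0·14}·(+1)^0·(+1)^1 = +1.
v=3: a=3^-2·(≡2), b=3^0·(≡1) mod 3; (2|3)=-1, (1|3)=+1; (−1)^{-2·0·1}·(-1)^0·(+1)^-2 = +1.
v=5: a=5^-2·(≡4), b=5^0·(≡3) mod 5; (4|5)=+1, (3|5)=-1; (−1)^{-2·0·2}·(+1)^0·(-1)^-2 = +1.
v=13: a=13^0·(≡9), b=13^1·(≡9) mod 13; (9|13)=+1, (9|13)=+1; (−1)^{0·1·6}·(+1)^1·(+1)^0 = +1.
v=2: v_2(a)=6, v_2(b)=8; units ≡ 5, 5 (mod 8); ε·ε+αω+βω = 0·0+6·1+8·1 ≡ 0  ⇒  (a,b)_2 = +1.
v=∞: 29 > 0 and 13 > 0  ⇒  (a,b)_∞ = +1.
Every local symbol is +1, so the conic 29·x² + 13·y² = z² has ℚ_v-points for all v and hence a ℚ-point; (a, b / ℚ) ≅ M_2(ℚ).

[]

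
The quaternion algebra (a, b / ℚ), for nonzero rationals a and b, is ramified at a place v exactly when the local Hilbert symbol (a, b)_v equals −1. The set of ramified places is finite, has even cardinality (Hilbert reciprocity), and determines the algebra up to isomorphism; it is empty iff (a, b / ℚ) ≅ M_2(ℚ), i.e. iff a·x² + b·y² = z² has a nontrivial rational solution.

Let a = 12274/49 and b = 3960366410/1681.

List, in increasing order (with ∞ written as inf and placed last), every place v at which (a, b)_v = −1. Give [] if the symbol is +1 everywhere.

[2, 7, 13, 17]

(a, b) ≡ (34, 10010) mod (ℚ^×)²; places V = {2, 5, 7, 11, 13, 17, 19, 37, 41, ∞}.
(a,b)_5: α=0, u≡1; β=1, v≡2 (mod 5); (1|5)=+1, (2|5)=-1; sign (−1)^0·+1^1·-1^0 = +1.
(a,b)_19: α=2, u≡10; β=0, v≡5 (mod 19); (10|19)=-1, (5|19)=+1; sign (−1)^0·-1^0·+1^2 = +1.
(a,b)_13: α=0, u≡8; β=1, v≡9 (mod 13); (8|13)=-1, (9|13)=+1; sign (−1)^0·-1^1·+1^0 = -1.
(a,b)_17: α=1, u≡13; β=2, v≡5 (mod 17); (13|17)=+1, (5|17)=-1; sign (−1)^0·+1^2·-1^1 = -1.
(a,b)_2: α=1, β=1; u≡1, v≡5 (mod 8); ε(u)ε(v)=0·0, αω(v)=1·1, βω(u)=1·0; sum ≡ 1  ⇒  -1.
(a,b)_37: α=0, u≡30; β=2, v≡19 (mod 37); (30|37)=+1, (19|37)=-1; sign (−1)^0·+1^2·-1^0 = +1.
(a,b)_41: α=0, u≡7; β=-2, v≡28 (mod 41); (7|41)=-1, (28|41)=-1; sign (−1)^0·-1^-2·-1^0 = +1.
(a,b)_∞: sgn(34)=+, sgn(10010)=+, so +1.
(a,b)_11: α=0, u≡4; β=1, v≡6 (mod 11); (4|11)=+1, (6|11)=-1; sign (−1)^0·+1^1·-1^0 = +1.
(a,b)_7: α=-2, u≡3; β=1, v≡2 (mod 7); (3|7)=-1, (2|7)=+1; sign (−1)^0·-1^1·+1^-2 = -1.
(34, 10010 / ℚ) ramifies at {2, 7, 13, 17}: a division algebra.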